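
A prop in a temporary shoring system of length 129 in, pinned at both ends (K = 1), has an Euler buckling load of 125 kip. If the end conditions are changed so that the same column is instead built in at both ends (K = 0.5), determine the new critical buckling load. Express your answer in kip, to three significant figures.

P_cr ≈ 500 kip

P_cr ∝ 1/K², so P_cr,new = P_cr,old × (K_old/K_new)² = 125 × (1/0.5)²
= 125 × 4.000 = 500 kip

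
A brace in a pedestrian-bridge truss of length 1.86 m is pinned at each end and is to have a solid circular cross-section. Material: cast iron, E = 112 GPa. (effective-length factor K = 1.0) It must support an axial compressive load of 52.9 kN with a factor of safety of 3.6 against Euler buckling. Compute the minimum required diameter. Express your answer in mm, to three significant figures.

Required P_cr = n·P = 3.6 × 52.9 = 190.4 kN
L_e = K·L = 1 × 1.86 = 1.860 m
Required I = P_cr·L_e²/(π²E) = 1.904×10^5 × 1.860² / (π² × 1.12×10^11) = 5.960×10^-7 m⁴
I_req = 5.960×10^5 mm⁴
Solid circle: I = πd⁴/64  ⇒  d = (64I/π)^(1/4) = (64×5.960×10^5/π)^(1/4) = 59.0 mm

d ≈ 59.0 mm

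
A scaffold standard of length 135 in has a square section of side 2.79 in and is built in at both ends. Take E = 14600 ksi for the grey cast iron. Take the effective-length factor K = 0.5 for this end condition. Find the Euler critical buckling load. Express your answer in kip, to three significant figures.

I = a⁴/12 = 2.79⁴/12 = 5.049 in⁴
Effective length L_e = K·L = 0.5 × 135 = 67.50 in
P_cr = π²EI / L_e² = π² × 14600×10³ × 5.049 / 67.50² = 1.597×10^5 lb

P_cr ≈ 160 kip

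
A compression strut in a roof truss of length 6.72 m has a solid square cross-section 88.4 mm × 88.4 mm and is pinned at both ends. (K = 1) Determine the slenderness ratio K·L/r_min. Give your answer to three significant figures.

λ ≈ 263

For a square r = a/√12 = 88.4/√12 = 25.52 mm
L_e = K·L = 1 × 6.72 m = 6.720 m = 6720.0 mm
λ = L_e / r_min = 6720.0 / 25.52 = 263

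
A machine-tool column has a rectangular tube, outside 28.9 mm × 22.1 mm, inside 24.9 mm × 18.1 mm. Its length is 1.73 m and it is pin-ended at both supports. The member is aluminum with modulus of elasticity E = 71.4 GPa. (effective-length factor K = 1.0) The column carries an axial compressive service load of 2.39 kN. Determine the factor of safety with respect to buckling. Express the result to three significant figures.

n ≈ 1.35

Weak-axis I_min = (h_o·b_o³ − h_i·b_i³)/12 with b_o = 22.1, b_i = 18.10 mm (shorter outer/inner sides).
I_min = (28.9×22.1³ − 24.90×18.10³)/12 = 1.369×10^4 mm⁴
I = 1.369×10^4 mm⁴ = 1.369×10^-8 m⁴
Effective length L_e = K·L = 1 × 1.73 = 1.730 m
P_cr = π²EI / L_e² = π² × 71.4×10⁹ × 1.369×10^-8 / 1.730² = 3.224×10^3 N
Factor of safety n = P_cr / P = 3.2236 / 2.39 = 1.35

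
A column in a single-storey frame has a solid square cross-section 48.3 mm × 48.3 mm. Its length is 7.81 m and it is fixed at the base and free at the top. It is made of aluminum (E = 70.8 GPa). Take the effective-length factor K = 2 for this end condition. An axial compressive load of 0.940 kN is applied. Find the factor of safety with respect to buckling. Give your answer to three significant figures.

n ≈ 1.38

I = a⁴/12 = 48.3⁴/12 = 4.535×10^5 mm⁴
I = 4.535×10^5 mm⁴ = 4.535×10^-7 m⁴
Effective length L_e = K·L = 2 × 7.81 = 15.62 m
P_cr = π²EI / L_e² = π² × 70.8×10⁹ × 4.535×10^-7 / 15.62² = 1.299×10^3 N
Factor of safety n = P_cr / P = 1.2989 / 0.940 = 1.38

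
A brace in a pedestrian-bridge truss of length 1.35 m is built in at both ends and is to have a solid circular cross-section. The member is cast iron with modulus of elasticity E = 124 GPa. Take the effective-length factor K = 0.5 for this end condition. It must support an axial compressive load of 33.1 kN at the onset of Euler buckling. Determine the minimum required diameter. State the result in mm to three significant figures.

d ≈ 22.4 mm

L_e = K·L = 0.5 × 1.35 = 0.6750 m
Required I = P_cr·L_e²/(π²E) = 3.310×10^4 × 0.6750² / (π² × 1.24×10^11) = 1.232×10^-8 m⁴
I_req = 1.232×10^4 mm⁴
Solid circle: I = πd⁴/64  ⇒  d = (64I/π)^(1/4) = (64×1.232×10^4/π)^(1/4) = 22.4 mm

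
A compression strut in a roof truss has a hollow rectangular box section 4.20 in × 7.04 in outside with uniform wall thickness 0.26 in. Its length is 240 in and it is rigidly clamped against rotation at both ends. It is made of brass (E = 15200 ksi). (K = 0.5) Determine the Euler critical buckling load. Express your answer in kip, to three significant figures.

Inner dimensions: h_i = 7.04 − 2×0.26 = 6.520 in, b_i = 4.20 − 2×0.26 = 3.680 in
Weak-axis I_min = (h_o·b_o³ − h_i·b_i³)/12 with b_o = 4.20, b_i = 3.680 in (shorter outer/inner sides).
I_min = (7.04×4.20³ − 6.520×3.680³)/12 = 16.39 in⁴
Effective length L_e = K·L = 0.5 × 240 = 120.0 in
P_cr = π²EI / L_e² = π² × 15200×10³ × 16.39 / 120.0² = 1.707×10^5 lb

P_cr ≈ 171 kip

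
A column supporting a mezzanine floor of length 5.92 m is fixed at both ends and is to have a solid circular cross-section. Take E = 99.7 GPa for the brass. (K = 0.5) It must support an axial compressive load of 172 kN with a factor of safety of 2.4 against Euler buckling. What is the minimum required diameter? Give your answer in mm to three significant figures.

Required P_cr = n·P = 2.4 × 172 = 412.8 kN
L_e = K·L = 0.5 × 5.92 = 2.960 m
Required I = P_cr·L_e²/(π²E) = 4.128×10^5 × 2.960² / (π² × 9.97×10^10) = 3.676×10^-6 m⁴
I_req = 3.676×10^6 mm⁴
Solid circle: I = πd⁴/64  ⇒  d = (64I/π)^(1/4) = (64×3.676×10^6/π)^(1/4) = 93.0 mm

d ≈ 93.0 mm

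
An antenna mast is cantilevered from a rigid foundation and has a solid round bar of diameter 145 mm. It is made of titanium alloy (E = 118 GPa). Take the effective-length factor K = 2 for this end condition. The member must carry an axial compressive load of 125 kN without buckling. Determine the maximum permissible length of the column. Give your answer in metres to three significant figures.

L_max ≈ 7.11 m

I = πd⁴/64 = π×145⁴/64 = 2.170×10^7 mm⁴
I = 2.170×10^-5 m⁴
At the buckling limit P_cr = P = 1.250×10^5 N
From P_cr = π²EI/(K·L)²:  L = (1/K)·√(π²EI/P_cr) = (1/2)·√(π²×1.18×10^11×2.170×10^-5/1.250×10^5)
L = 7.11 m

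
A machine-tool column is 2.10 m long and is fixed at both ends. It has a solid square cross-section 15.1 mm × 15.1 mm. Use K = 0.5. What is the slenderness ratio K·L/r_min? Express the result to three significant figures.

λ ≈ 241

I = a⁴/12 = 15.1⁴/12 = 4.332×10^3 mm⁴
A = 228.0 mm²;  r_min = √(I/A) = √(4.332×10^3/228.0) = 4.359 mm
L_e = K·L = 0.5 × 2.10 m = 1.050 m = 1050.0 mm
λ = L_e / r_min = 1050.0 / 4.359 = 241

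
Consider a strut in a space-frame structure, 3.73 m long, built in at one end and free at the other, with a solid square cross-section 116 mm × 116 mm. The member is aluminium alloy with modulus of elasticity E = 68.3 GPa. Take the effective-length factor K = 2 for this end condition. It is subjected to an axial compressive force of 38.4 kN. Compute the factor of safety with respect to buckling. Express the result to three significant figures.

n ≈ 4.76

I = a⁴/12 = 116⁴/12 = 1.509×10^7 mm⁴
I = 1.509×10^7 mm⁴ = 1.509×10^-5 m⁴
Effective length L_e = K·L = 2 × 3.73 = 7.460 m
P_cr = π²EI / L_e² = π² × 68.3×10⁹ × 1.509×10^-5 / 7.460² = 1.828×10^5 N
Factor of safety n = P_cr / P = 182.77 / 38.4 = 4.76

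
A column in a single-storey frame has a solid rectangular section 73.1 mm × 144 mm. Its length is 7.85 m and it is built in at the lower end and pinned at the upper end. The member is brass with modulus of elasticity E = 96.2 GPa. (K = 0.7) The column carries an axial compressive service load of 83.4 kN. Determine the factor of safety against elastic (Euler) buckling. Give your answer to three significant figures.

Buckling occurs about the weak axis: I_min = h·b³/12 with b = 73.1 mm (the shorter side).
I_min = 144×73.1³/12 = 4.687×10^6 mm⁴
I = 4.687×10^6 mm⁴ = 4.687×10^-6 m⁴
Effective length L_e = K·L = 0.7 × 7.85 = 5.495 m
P_cr = π²EI / L_e² = π² × 96.2×10⁹ × 4.687×10^-6 / 5.495² = 1.474×10^5 N
Factor of safety n = P_cr / P = 147.39 / 83.4 = 1.77

n ≈ 1.77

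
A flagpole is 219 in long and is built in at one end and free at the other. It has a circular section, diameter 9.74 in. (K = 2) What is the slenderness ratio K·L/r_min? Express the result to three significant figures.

For a solid circle r = d/4 = 9.74/4 = 2.435 in
L_e = K·L = 2 × 219 = 438.0 in
λ = L_e / r_min = 438.00 / 2.435 = 180

λ ≈ 180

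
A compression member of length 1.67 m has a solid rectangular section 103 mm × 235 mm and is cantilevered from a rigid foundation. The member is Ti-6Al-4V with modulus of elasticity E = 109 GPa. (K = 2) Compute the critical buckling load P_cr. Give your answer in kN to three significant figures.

Buckling occurs about the weak axis: I_min = h·b³/12 with b = 103 mm (the shorter side).
I_min = 235×103³/12 = 2.140×10^7 mm⁴
I = 2.140×10^7 mm⁴ = 2.140×10^-5 m⁴
Effective length L_e = K·L = 2 × 1.67 = 3.340 m
P_cr = π²EI / L_e² = π² × 109×10⁹ × 2.140×10^-5 / 3.340² = 2.064×10^6 N

P_cr ≈ 2060 kN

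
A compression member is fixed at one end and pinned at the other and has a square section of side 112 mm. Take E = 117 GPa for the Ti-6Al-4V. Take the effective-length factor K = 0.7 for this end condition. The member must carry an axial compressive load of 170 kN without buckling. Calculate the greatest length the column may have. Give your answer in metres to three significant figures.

L_max ≈ 13.5 m

I = a⁴/12 = 112⁴/12 = 1.311×10^7 mm⁴
I = 1.311×10^-5 m⁴
At the buckling limit P_cr = P = 1.700×10^5 N
From P_cr = π²EI/(K·L)²:  L = (1/K)·√(π²EI/P_cr) = (1/0.7)·√(π²×1.17×10^11×1.311×10^-5/1.700×10^5)
L = 13.5 m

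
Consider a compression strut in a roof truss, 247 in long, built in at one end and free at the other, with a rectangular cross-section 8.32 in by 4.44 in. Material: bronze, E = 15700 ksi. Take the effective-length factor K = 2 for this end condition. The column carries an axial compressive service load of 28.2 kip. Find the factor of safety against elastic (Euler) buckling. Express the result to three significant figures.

n ≈ 1.37

Buckling occurs about the weak axis: I_min = h·b³/12 with b = 4.44 in (the shorter side).
I_min = 8.32×4.44³/12 = 60.69 in⁴
Effective length L_e = K·L = 2 × 247 = 494.0 in
P_cr = π²EI / L_e² = π² × 15700×10³ × 60.69 / 494.0² = 3.853×10^4 lb
Factor of safety n = P_cr / P = 38.533 / 28.2 = 1.37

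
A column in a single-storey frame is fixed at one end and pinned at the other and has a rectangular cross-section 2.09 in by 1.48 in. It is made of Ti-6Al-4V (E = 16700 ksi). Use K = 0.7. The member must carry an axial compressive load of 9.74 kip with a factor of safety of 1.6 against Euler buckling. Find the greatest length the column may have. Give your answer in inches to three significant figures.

Buckling occurs about the weak axis: I_min = h·b³/12 with b = 1.48 in (the shorter side).
I_min = 2.09×1.48³/12 = 0.5646 in⁴
Required critical load P_cr = n·P = 1.6 × 9.74 = 15.58 kip = 1.558×10^4 lb
From P_cr = π²EI/(K·L)²:  L = (1/K)·√(π²EI/P_cr) = (1/0.7)·√(π²×1.67×10^7×0.5646/1.558×10^4)
L = 110 in

L_max ≈ 110 in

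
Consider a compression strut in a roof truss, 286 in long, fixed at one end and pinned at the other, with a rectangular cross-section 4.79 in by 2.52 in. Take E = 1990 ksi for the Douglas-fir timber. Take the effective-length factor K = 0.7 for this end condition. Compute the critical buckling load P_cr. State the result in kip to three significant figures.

P_cr ≈ 3.13 kip

Buckling occurs about the weak axis: I_min = h·b³/12 with b = 2.52 in (the shorter side).
I_min = 4.79×2.52³/12 = 6.388 in⁴
Effective length L_e = K·L = 0.7 × 286 = 200.2 in
P_cr = π²EI / L_e² = π² × 1990×10³ × 6.388 / 200.2² = 3.130×10^3 lb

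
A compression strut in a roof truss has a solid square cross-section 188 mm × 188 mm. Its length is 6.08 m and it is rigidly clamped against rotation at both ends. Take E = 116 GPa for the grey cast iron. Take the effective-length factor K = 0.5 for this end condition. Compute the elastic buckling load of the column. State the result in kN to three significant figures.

P_cr ≈ 12900 kN

I = a⁴/12 = 188⁴/12 = 1.041×10^8 mm⁴
I = 1.041×10^8 mm⁴ = 1.041×10^-4 m⁴
Effective length L_e = K·L = 0.5 × 6.08 = 3.040 m
P_cr = π²EI / L_e² = π² × 116×10⁹ × 1.041×10^-4 / 3.040² = 1.290×10^7 N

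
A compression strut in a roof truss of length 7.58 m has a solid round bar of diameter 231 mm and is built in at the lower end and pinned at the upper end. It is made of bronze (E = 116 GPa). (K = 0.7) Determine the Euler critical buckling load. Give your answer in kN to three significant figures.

I = πd⁴/64 = π×231⁴/64 = 1.398×10^8 mm⁴
I = 1.398×10^8 mm⁴ = 1.398×10^-4 m⁴
Effective length L_e = K·L = 0.7 × 7.58 = 5.306 m
P_cr = π²EI / L_e² = π² × 116×10⁹ × 1.398×10^-4 / 5.306² = 5.684×10^6 N

P_cr ≈ 5680 kN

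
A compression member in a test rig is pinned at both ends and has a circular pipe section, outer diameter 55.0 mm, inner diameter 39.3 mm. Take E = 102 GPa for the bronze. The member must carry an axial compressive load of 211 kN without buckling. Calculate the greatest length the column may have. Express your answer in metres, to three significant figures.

L_max ≈ 1.26 m

d_o = 55.0 mm, d_i = 39.3 mm
I = π(d_o⁴ − d_i⁴)/64 = π(55.0⁴ − 39.30⁴)/64 = 3.321×10^5 mm⁴
I = 3.321×10^-7 m⁴
At the buckling limit P_cr = P = 2.110×10^5 N
From P_cr = π²EI/(K·L)²:  L = (1/K)·√(π²EI/P_cr) = (1/1)·√(π²×1.02×10^11×3.321×10^-7/2.110×10^5)
L = 1.26 m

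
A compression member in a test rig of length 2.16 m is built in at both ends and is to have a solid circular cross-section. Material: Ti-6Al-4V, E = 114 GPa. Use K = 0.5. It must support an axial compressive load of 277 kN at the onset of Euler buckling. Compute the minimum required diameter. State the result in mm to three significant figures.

L_e = K·L = 0.5 × 2.16 = 1.080 m
Required I = P_cr·L_e²/(π²E) = 2.770×10^5 × 1.080² / (π² × 1.14×10^11) = 2.872×10^-7 m⁴
I_req = 2.872×10^5 mm⁴
Solid circle: I = πd⁴/64  ⇒  d = (64I/π)^(1/4) = (64×2.872×10^5/π)^(1/4) = 49.2 mm

d ≈ 49.2 mm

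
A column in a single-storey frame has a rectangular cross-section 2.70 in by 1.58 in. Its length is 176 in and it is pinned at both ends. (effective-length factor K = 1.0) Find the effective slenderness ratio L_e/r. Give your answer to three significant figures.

λ ≈ 386

For a rectangle r_min = b/√12 = 1.58/√12 = 0.4561 in
L_e = K·L = 1 × 176 = 176.0 in
λ = L_e / r_min = 176.00 / 0.4561 = 386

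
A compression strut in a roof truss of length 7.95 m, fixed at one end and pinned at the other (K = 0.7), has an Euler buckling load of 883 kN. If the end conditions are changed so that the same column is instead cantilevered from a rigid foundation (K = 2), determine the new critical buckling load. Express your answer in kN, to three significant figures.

P_cr ∝ 1/K², so P_cr,new = P_cr,old × (K_old/K_new)² = 883 × (0.7/2)²
= 883 × 0.1225 = 108 kN

P_cr ≈ 108 kN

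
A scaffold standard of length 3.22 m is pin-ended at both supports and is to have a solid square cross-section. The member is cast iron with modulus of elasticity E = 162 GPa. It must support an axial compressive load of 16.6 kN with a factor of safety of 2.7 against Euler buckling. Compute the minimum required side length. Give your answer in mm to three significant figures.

Required P_cr = n·P = 2.7 × 16.6 = 44.82 kN
L_e = K·L = 1 × 3.22 = 3.220 m
Required I = P_cr·L_e²/(π²E) = 4.482×10^4 × 3.220² / (π² × 1.62×10^11) = 2.906×10^-7 m⁴
I_req = 2.906×10^5 mm⁴
Solid square: I = a⁴/12  ⇒  a = (12I)^(1/4) = (12×2.906×10^5)^(1/4) = 43.2 mm

a ≈ 43.2 mm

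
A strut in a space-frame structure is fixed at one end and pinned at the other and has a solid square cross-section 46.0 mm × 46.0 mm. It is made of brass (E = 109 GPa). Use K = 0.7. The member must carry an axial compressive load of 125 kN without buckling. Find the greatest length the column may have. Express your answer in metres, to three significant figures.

L_max ≈ 2.56 m

I = a⁴/12 = 46.0⁴/12 = 3.731×10^5 mm⁴
I = 3.731×10^-7 m⁴
At the buckling limit P_cr = P = 1.250×10^5 N
From P_cr = π²EI/(K·L)²:  L = (1/K)·√(π²EI/P_cr) = (1/0.7)·√(π²×1.09×10^11×3.731×10^-7/1.250×10^5)
L = 2.56 m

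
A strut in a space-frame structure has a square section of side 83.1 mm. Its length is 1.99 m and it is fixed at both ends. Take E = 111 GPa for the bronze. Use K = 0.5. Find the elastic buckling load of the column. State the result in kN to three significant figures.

P_cr ≈ 4400 kN

I = a⁴/12 = 83.1⁴/12 = 3.974×10^6 mm⁴
I = 3.974×10^6 mm⁴ = 3.974×10^-6 m⁴
Effective length L_e = K·L = 0.5 × 1.99 = 0.9950 m
P_cr = π²EI / L_e² = π² × 111×10⁹ × 3.974×10^-6 / 0.9950² = 4.397×10^6 N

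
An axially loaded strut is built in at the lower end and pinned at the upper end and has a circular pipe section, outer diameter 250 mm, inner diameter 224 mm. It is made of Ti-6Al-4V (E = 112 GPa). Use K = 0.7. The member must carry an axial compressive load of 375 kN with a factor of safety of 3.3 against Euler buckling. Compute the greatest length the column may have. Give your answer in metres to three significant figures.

d_o = 250 mm, d_i = 224 mm
I = π(d_o⁴ − d_i⁴)/64 = π(250⁴ − 224.0⁴)/64 = 6.816×10^7 mm⁴
I = 6.816×10^-5 m⁴
Required critical load P_cr = n·P = 3.3 × 375 = 1238 kN = 1.238×10^6 N
From P_cr = π²EI/(K·L)²:  L = (1/K)·√(π²EI/P_cr) = (1/0.7)·√(π²×1.12×10^11×6.816×10^-5/1.238×10^6)
L = 11.1 m

L_max ≈ 11.1 m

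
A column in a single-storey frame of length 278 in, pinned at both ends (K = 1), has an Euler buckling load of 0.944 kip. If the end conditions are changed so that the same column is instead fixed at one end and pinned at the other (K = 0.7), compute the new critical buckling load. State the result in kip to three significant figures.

P_cr ∝ 1/K², so P_cr,new = P_cr,old × (K_old/K_new)² = 0.944 × (1/0.7)²
= 0.944 × 2.041 = 1.93 kip

P_cr ≈ 1.93 kip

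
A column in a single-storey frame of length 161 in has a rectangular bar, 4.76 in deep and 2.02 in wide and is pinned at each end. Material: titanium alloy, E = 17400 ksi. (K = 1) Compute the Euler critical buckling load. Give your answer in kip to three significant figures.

Buckling occurs about the weak axis: I_min = h·b³/12 with b = 2.02 in (the shorter side).
I_min = 4.76×2.02³/12 = 3.269 in⁴
Effective length L_e = K·L = 1 × 161 = 161.0 in
P_cr = π²EI / L_e² = π² × 17400×10³ × 3.269 / 161.0² = 2.166×10^4 lb

P_cr ≈ 21.7 kip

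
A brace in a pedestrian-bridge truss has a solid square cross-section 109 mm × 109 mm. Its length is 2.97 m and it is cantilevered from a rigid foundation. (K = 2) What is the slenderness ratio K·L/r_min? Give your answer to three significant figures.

For a square r = a/√12 = 109/√12 = 31.47 mm
L_e = K·L = 2 × 2.97 m = 5.940 m = 5940.0 mm
λ = L_e / r_min = 5940.0 / 31.47 = 189

λ ≈ 189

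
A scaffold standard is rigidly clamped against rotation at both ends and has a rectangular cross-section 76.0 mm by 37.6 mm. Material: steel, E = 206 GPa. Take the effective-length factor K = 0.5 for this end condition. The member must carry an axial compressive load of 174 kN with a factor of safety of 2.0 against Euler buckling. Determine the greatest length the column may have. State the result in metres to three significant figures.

Buckling occurs about the weak axis: I_min = h·b³/12 with b = 37.6 mm (the shorter side).
I_min = 76.0×37.6³/12 = 3.367×10^5 mm⁴
I = 3.367×10^-7 m⁴
Required critical load P_cr = n·P = 2.0 × 174 = 348.0 kN = 3.480×10^5 N
From P_cr = π²EI/(K·L)²:  L = (1/K)·√(π²EI/P_cr) = (1/0.5)·√(π²×2.06×10^11×3.367×10^-7/3.480×10^5)
L = 2.80 m

L_max ≈ 2.80 m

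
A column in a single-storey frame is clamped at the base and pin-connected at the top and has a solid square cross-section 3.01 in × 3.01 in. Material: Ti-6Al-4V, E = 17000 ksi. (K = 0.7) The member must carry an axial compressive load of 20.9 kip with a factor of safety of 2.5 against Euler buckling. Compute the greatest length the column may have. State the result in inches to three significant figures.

L_max ≈ 212 in

I = a⁴/12 = 3.01⁴/12 = 6.840 in⁴
Required critical load P_cr = n·P = 2.5 × 20.9 = 52.25 kip = 5.225×10^4 lb
From P_cr = π²EI/(K·L)²:  L = (1/K)·√(π²EI/P_cr) = (1/0.7)·√(π²×1.70×10^7×6.840/5.225×10^4)
L = 212 in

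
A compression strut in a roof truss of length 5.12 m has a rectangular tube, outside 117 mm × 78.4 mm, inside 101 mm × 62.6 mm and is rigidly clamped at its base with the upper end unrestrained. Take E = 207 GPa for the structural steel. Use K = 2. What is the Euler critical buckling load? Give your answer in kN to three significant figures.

Weak-axis I_min = (h_o·b_o³ − h_i·b_i³)/12 with b_o = 78.4, b_i = 62.60 mm (shorter outer/inner sides).
I_min = (117×78.4³ − 101.0×62.60³)/12 = 2.634×10^6 mm⁴
I = 2.634×10^6 mm⁴ = 2.634×10^-6 m⁴
Effective length L_e = K·L = 2 × 5.12 = 10.24 m
P_cr = π²EI / L_e² = π² × 207×10⁹ × 2.634×10^-6 / 10.24² = 5.131×10^4 N

P_cr ≈ 51.3 kN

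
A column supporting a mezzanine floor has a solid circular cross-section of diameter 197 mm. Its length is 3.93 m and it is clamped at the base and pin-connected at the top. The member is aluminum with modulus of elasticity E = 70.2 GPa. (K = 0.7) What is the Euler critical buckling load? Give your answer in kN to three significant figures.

P_cr ≈ 6770 kN

I = πd⁴/64 = π×197⁴/64 = 7.393×10^7 mm⁴
I = 7.393×10^7 mm⁴ = 7.393×10^-5 m⁴
Effective length L_e = K·L = 0.7 × 3.93 = 2.751 m
P_cr = π²EI / L_e² = π² × 70.2×10⁹ × 7.393×10^-5 / 2.751² = 6.768×10^6 N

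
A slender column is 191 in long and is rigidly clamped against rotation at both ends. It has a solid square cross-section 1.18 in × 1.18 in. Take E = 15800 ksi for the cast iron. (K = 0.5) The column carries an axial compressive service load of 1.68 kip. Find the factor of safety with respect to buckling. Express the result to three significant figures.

n ≈ 1.64

I = a⁴/12 = 1.18⁴/12 = 0.1616 in⁴
Effective length L_e = K·L = 0.5 × 191 = 95.50 in
P_cr = π²EI / L_e² = π² × 15800×10³ × 0.1616 / 95.50² = 2.762×10^3 lb
Factor of safety n = P_cr / P = 2.7625 / 1.68 = 1.64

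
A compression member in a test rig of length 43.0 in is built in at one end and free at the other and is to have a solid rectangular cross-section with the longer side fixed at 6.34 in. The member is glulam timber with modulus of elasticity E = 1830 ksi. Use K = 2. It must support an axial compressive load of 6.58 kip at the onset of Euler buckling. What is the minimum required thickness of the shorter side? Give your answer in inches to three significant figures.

L_e = K·L = 2 × 43.0 = 86.00 in
Required I = P_cr·L_e²/(π²E) = 6.580×10^3 × 86.00² / (π² × 1.83×10^6) = 2.694 in⁴
Rectangle, weak axis: I_min = h·b³/12 with h = 6.34 in fixed  ⇒  b = (12I/h)^(1/3) = 1.72 in

b ≈ 1.72 in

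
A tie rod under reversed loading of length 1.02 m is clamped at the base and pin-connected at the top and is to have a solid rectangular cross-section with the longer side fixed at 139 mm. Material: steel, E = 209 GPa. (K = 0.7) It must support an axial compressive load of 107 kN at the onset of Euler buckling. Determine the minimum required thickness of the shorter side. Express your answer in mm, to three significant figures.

L_e = K·L = 0.7 × 1.02 = 0.7140 m
Required I = P_cr·L_e²/(π²E) = 1.070×10^5 × 0.7140² / (π² × 2.09×10^11) = 2.644×10^-8 m⁴
I_req = 2.644×10^4 mm⁴
Rectangle, weak axis: I_min = h·b³/12 with h = 139 mm fixed  ⇒  b = (12I/h)^(1/3) = 13.2 mm

b ≈ 13.2 mm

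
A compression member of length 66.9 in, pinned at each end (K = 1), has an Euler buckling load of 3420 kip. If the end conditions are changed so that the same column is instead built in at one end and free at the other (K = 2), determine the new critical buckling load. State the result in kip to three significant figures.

P_cr ≈ 855 kip

P_cr ∝ 1/K², so P_cr,new = P_cr,old × (K_old/K_new)² = 3420 × (1/2)²
= 3420 × 0.2500 = 855 kip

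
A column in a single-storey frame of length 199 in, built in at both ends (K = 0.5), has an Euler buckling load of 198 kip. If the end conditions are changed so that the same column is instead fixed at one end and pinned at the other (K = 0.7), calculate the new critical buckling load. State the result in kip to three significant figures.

P_cr ∝ 1/K², so P_cr,new = P_cr,old × (K_old/K_new)² = 198 × (0.5/0.7)²
= 198 × 0.5102 = 101 kip

P_cr ≈ 101 kip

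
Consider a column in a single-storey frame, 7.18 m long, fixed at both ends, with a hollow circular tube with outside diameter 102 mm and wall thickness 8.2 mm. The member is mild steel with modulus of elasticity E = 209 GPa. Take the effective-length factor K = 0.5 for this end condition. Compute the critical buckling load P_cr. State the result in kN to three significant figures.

Inner diameter d_i = 102 − 2×8.2 = 85.60 mm
I = π(d_o⁴ − d_i⁴)/64 = π(102⁴ − 85.60⁴)/64 = 2.678×10^6 mm⁴
I = 2.678×10^6 mm⁴ = 2.678×10^-6 m⁴
Effective length L_e = K·L = 0.5 × 7.18 = 3.590 m
P_cr = π²EI / L_e² = π² × 209×10⁹ × 2.678×10^-6 / 3.590² = 4.286×10^5 N

P_cr ≈ 429 kN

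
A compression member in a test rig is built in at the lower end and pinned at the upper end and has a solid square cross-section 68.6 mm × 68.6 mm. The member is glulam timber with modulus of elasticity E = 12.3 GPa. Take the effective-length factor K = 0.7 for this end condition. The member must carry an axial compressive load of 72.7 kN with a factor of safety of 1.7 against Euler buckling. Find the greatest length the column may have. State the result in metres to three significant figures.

L_max ≈ 1.92 m

I = a⁴/12 = 68.6⁴/12 = 1.846×10^6 mm⁴
I = 1.846×10^-6 m⁴
Required critical load P_cr = n·P = 1.7 × 72.7 = 123.6 kN = 1.236×10^5 N
From P_cr = π²EI/(K·L)²:  L = (1/K)·√(π²EI/P_cr) = (1/0.7)·√(π²×1.23×10^10×1.846×10^-6/1.236×10^5)
L = 1.92 m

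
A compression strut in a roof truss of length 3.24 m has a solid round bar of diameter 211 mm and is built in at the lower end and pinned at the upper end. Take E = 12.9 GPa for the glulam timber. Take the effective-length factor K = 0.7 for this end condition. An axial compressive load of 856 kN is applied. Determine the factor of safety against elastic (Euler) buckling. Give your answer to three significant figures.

n ≈ 2.81

I = πd⁴/64 = π×211⁴/64 = 9.730×10^7 mm⁴
I = 9.730×10^7 mm⁴ = 9.730×10^-5 m⁴
Effective length L_e = K·L = 0.7 × 3.24 = 2.268 m
P_cr = π²EI / L_e² = π² × 12.9×10⁹ × 9.730×10^-5 / 2.268² = 2.408×10^6 N
Factor of safety n = P_cr / P = 2408.3 / 856 = 2.81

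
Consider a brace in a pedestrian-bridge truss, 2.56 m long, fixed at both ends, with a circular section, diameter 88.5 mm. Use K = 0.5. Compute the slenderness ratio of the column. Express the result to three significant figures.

λ ≈ 57.9

For a solid circle r = d/4 = 88.5/4 = 22.12 mm
L_e = K·L = 0.5 × 2.56 m = 1.280 m = 1280.0 mm
λ = L_e / r_min = 1280.0 / 22.12 = 57.9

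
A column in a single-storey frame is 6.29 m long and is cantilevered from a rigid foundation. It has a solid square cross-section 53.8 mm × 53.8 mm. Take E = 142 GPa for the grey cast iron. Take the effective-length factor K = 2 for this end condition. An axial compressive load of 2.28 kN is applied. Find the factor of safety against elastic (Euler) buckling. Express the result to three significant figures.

I = a⁴/12 = 53.8⁴/12 = 6.981×10^5 mm⁴
I = 6.981×10^5 mm⁴ = 6.981×10^-7 m⁴
Effective length L_e = K·L = 2 × 6.29 = 12.58 m
P_cr = π²EI / L_e² = π² × 142×10⁹ × 6.981×10^-7 / 12.58² = 6.183×10^3 N
Factor of safety n = P_cr / P = 6.1827 / 2.28 = 2.71

n ≈ 2.71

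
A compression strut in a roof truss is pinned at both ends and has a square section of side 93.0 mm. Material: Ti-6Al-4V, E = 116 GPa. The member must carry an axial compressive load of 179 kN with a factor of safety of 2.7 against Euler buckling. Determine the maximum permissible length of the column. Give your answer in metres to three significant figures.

I = a⁴/12 = 93.0⁴/12 = 6.234×10^6 mm⁴
I = 6.234×10^-6 m⁴
Required critical load P_cr = n·P = 2.7 × 179 = 483.3 kN = 4.833×10^5 N
From P_cr = π²EI/(K·L)²:  L = (1/K)·√(π²EI/P_cr) = (1/1)·√(π²×1.16×10^11×6.234×10^-6/4.833×10^5)
L = 3.84 m

L_max ≈ 3.84 m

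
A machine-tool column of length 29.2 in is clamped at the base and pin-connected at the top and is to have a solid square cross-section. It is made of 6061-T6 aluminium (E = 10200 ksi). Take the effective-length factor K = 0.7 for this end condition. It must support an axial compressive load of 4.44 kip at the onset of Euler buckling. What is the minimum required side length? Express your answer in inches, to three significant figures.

L_e = K·L = 0.7 × 29.2 = 20.44 in
Required I = P_cr·L_e²/(π²E) = 4.440×10^3 × 20.44² / (π² × 1.02×10^7) = 1.843×10^-2 in⁴
Solid square: I = a⁴/12  ⇒  a = (12I)^(1/4) = (12×1.843×10^-2)^(1/4) = 0.686 in

a ≈ 0.686 in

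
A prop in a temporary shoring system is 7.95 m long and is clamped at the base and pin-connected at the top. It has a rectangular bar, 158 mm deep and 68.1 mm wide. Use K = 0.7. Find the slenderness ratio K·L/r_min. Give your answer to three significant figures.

λ ≈ 283

For a rectangle r_min = b/√12 = 68.1/√12 = 19.66 mm
L_e = K·L = 0.7 × 7.95 m = 5.565 m = 5565.0 mm
λ = L_e / r_min = 5565.0 / 19.66 = 283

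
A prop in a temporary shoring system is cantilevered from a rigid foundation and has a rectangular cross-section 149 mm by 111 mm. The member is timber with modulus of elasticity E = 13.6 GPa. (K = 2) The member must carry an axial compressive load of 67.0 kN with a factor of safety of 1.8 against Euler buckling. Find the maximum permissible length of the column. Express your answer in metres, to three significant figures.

L_max ≈ 2.17 m

Buckling occurs about the weak axis: I_min = h·b³/12 with b = 111 mm (the shorter side).
I_min = 149×111³/12 = 1.698×10^7 mm⁴
I = 1.698×10^-5 m⁴
Required critical load P_cr = n·P = 1.8 × 67.0 = 120.6 kN = 1.206×10^5 N
From P_cr = π²EI/(K·L)²:  L = (1/K)·√(π²EI/P_cr) = (1/2)·√(π²×1.36×10^10×1.698×10^-5/1.206×10^5)
L = 2.17 m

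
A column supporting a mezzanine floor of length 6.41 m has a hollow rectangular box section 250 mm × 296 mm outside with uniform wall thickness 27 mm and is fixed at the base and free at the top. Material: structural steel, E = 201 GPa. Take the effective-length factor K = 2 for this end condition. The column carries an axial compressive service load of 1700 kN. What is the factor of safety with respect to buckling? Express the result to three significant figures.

n ≈ 1.66

Inner dimensions: h_i = 296 − 2×27 = 242.0 mm, b_i = 250 − 2×27 = 196.0 mm
Weak-axis I_min = (h_o·b_o³ − h_i·b_i³)/12 with b_o = 250, b_i = 196.0 mm (shorter outer/inner sides).
I_min = (296×250³ − 242.0×196.0³)/12 = 2.336×10^8 mm⁴
I = 2.336×10^8 mm⁴ = 2.336×10^-4 m⁴
Effective length L_e = K·L = 2 × 6.41 = 12.82 m
P_cr = π²EI / L_e² = π² × 201×10⁹ × 2.336×10^-4 / 12.82² = 2.819×10^6 N
Factor of safety n = P_cr / P = 2819.3 / 1700 = 1.66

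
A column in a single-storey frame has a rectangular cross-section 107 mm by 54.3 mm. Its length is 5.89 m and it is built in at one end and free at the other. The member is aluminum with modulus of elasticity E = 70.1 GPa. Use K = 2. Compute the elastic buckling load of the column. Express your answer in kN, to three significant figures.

Buckling occurs about the weak axis: I_min = h·b³/12 with b = 54.3 mm (the shorter side).
I_min = 107×54.3³/12 = 1.428×10^6 mm⁴
I = 1.428×10^6 mm⁴ = 1.428×10^-6 m⁴
Effective length L_e = K·L = 2 × 5.89 = 11.78 m
P_cr = π²EI / L_e² = π² × 70.1×10⁹ × 1.428×10^-6 / 11.78² = 7.118×10^3 N

P_cr ≈ 7.12 kN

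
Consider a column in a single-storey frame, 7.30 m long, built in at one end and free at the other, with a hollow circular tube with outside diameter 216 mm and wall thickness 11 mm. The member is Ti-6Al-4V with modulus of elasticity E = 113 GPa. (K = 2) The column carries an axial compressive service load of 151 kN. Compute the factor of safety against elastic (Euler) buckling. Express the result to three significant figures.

n ≈ 1.29

Inner diameter d_i = 216 − 2×11 = 194.0 mm
I = π(d_o⁴ − d_i⁴)/64 = π(216⁴ − 194.0⁴)/64 = 3.732×10^7 mm⁴
I = 3.732×10^7 mm⁴ = 3.732×10^-5 m⁴
Effective length L_e = K·L = 2 × 7.30 = 14.60 m
P_cr = π²EI / L_e² = π² × 113×10⁹ × 3.732×10^-5 / 14.60² = 1.953×10^5 N
Factor of safety n = P_cr / P = 195.27 / 151 = 1.29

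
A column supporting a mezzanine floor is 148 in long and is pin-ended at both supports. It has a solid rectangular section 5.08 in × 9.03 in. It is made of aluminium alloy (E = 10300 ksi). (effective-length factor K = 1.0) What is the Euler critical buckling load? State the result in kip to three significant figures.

Buckling occurs about the weak axis: I_min = h·b³/12 with b = 5.08 in (the shorter side).
I_min = 9.03×5.08³/12 = 98.65 in⁴
Effective length L_e = K·L = 1 × 148 = 148.0 in
P_cr = π²EI / L_e² = π² × 10300×10³ × 98.65 / 148.0² = 4.578×10^5 lb

P_cr ≈ 458 kip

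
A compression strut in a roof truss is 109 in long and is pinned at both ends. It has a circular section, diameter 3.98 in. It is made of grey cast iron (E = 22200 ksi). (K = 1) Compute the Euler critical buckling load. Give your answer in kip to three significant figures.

I = πd⁴/64 = π×3.98⁴/64 = 12.32 in⁴
Effective length L_e = K·L = 1 × 109 = 109.0 in
P_cr = π²EI / L_e² = π² × 22200×10³ × 12.32 / 109.0² = 2.271×10^5 lb

P_cr ≈ 227 kip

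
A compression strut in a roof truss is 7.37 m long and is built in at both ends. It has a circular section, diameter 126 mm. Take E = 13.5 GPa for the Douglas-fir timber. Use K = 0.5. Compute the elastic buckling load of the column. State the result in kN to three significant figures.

I = πd⁴/64 = π×126⁴/64 = 1.237×10^7 mm⁴
I = 1.237×10^7 mm⁴ = 1.237×10^-5 m⁴
Effective length L_e = K·L = 0.5 × 7.37 = 3.685 m
P_cr = π²EI / L_e² = π² × 13.5×10⁹ × 1.237×10^-5 / 3.685² = 1.214×10^5 N

P_cr ≈ 121 kN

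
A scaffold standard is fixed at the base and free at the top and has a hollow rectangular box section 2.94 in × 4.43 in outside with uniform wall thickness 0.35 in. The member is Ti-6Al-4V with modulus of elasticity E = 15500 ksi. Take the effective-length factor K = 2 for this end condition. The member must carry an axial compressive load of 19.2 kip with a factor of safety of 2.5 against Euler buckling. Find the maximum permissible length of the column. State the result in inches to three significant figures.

L_max ≈ 68.5 in

Inner dimensions: h_i = 4.43 − 2×0.35 = 3.730 in, b_i = 2.94 − 2×0.35 = 2.240 in
Weak-axis I_min = (h_o·b_o³ − h_i·b_i³)/12 with b_o = 2.94, b_i = 2.240 in (shorter outer/inner sides).
I_min = (4.43×2.94³ − 3.730×2.240³)/12 = 5.888 in⁴
Required critical load P_cr = n·P = 2.5 × 19.2 = 48.00 kip = 4.800×10^4 lb
From P_cr = π²EI/(K·L)²:  L = (1/K)·√(π²EI/P_cr) = (1/2)·√(π²×1.55×10^7×5.888/4.800×10^4)
L = 68.5 in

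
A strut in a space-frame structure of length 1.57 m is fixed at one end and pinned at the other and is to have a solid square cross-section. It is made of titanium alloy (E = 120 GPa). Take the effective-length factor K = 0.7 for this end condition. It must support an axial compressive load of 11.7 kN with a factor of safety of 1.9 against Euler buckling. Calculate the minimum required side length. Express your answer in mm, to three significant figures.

a ≈ 22.8 mm

Required P_cr = n·P = 1.9 × 11.7 = 22.23 kN
L_e = K·L = 0.7 × 1.57 = 1.099 m
Required I = P_cr·L_e²/(π²E) = 2.223×10^4 × 1.099² / (π² × 1.20×10^11) = 2.267×10^-8 m⁴
I_req = 2.267×10^4 mm⁴
Solid square: I = a⁴/12  ⇒  a = (12I)^(1/4) = (12×2.267×10^4)^(1/4) = 22.8 mm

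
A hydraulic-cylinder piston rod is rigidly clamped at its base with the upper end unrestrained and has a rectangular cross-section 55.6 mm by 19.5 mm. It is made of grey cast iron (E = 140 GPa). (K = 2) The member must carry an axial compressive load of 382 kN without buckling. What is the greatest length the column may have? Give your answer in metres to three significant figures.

Buckling occurs about the weak axis: I_min = h·b³/12 with b = 19.5 mm (the shorter side).
I_min = 55.6×19.5³/12 = 3.436×10^4 mm⁴
I = 3.436×10^-8 m⁴
At the buckling limit P_cr = P = 3.820×10^5 N
From P_cr = π²EI/(K·L)²:  L = (1/K)·√(π²EI/P_cr) = (1/2)·√(π²×1.40×10^11×3.436×10^-8/3.820×10^5)
L = 0.176 m

L_max ≈ 0.176 m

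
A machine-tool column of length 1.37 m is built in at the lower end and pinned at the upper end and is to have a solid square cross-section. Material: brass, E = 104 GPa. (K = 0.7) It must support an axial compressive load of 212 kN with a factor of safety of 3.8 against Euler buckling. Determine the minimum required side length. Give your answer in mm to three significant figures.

a ≈ 54.3 mm

Required P_cr = n·P = 3.8 × 212 = 805.6 kN
L_e = K·L = 0.7 × 1.37 = 0.9590 m
Required I = P_cr·L_e²/(π²E) = 8.056×10^5 × 0.9590² / (π² × 1.04×10^11) = 7.218×10^-7 m⁴
I_req = 7.218×10^5 mm⁴
Solid square: I = a⁴/12  ⇒  a = (12I)^(1/4) = (12×7.218×10^5)^(1/4) = 54.3 mm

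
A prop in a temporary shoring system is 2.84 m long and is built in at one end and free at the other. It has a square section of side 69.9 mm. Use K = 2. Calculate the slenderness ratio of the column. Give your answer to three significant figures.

λ ≈ 281

For a square r = a/√12 = 69.9/√12 = 20.18 mm
L_e = K·L = 2 × 2.84 m = 5.680 m = 5680.0 mm
λ = L_e / r_min = 5680.0 / 20.18 = 281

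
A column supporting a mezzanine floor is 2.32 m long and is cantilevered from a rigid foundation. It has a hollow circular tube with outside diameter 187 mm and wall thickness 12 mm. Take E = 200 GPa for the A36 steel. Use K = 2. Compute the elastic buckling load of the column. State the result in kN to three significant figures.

Inner diameter d_i = 187 − 2×12 = 163.0 mm
I = π(d_o⁴ − d_i⁴)/64 = π(187⁴ − 163.0⁴)/64 = 2.537×10^7 mm⁴
I = 2.537×10^7 mm⁴ = 2.537×10^-5 m⁴
Effective length L_e = K·L = 2 × 2.32 = 4.640 m
P_cr = π²EI / L_e² = π² × 200×10⁹ × 2.537×10^-5 / 4.640² = 2.326×10^6 N

P_cr ≈ 2330 kN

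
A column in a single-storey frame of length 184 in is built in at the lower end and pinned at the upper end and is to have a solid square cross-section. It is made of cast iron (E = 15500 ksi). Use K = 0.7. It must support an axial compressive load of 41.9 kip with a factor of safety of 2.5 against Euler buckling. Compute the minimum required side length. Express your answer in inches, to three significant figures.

a ≈ 3.42 in

Required P_cr = n·P = 2.5 × 41.9 = 104.8 kip
L_e = K·L = 0.7 × 184 = 128.8 in
Required I = P_cr·L_e²/(π²E) = 1.048×10^5 × 128.8² / (π² × 1.55×10^7) = 11.36 in⁴
Solid square: I = a⁴/12  ⇒  a = (12I)^(1/4) = (12×11.36)^(1/4) = 3.42 in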